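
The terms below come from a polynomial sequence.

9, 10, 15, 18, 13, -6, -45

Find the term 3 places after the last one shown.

Δ: 1  5  3  -5  -19  -39
Δ²: 4  -2  -8  -14  -20
Δ³: -6  -6  -6  -6
Constant third difference = -6, so extend:
-20 − 6 = -26;  -39 − 26 = -65;  -45 − 65 = -110
-26 − 6 = -32;  -65 − 32 = -97;  -110 − 97 = -207
-32 − 6 = -38;  -97 − 38 = -135;  -207 − 135 = -342

-342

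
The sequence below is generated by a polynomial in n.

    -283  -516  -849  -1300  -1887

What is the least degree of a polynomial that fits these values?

3

Δ: -233, -333, -451, -587
Δ²: -100, -118, -136
Δ³: -18, -18
The third differences are constant, so the polynomial has degree 3.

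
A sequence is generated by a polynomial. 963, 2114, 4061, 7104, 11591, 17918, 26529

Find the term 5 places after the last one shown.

First differences: 1151, 1947, 3043, 4487, 6327, 8611
Second differences: 796, 1096, 1444, 1840, 2284
Third differences: 300, 348, 396, 444
Fourth differences: 48, 48, 48
The fourth differences are constant (48).
444 + 48 = 492;  2284 + 492 = 2776;  8611 + 2776 = 11387;  26529 + 11387 = 37916
492 + 48 = 540;  2776 + 540 = 3316;  11387 + 3316 = 14703;  37916 + 14703 = 52619
540 + 48 = 588;  3316 + 588 = 3904;  14703 + 3904 = 18607;  52619 + 18607 = 71226
588 + 48 = 636;  3904 + 636 = 4540;  18607 + 4540 = 23147;  71226 + 23147 = 94373
636 + 48 = 684;  4540 + 684 = 5224;  23147 + 5224 = 28371;  94373 + 28371 = 122744

122744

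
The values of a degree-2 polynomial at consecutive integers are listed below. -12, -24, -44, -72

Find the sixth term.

-152

First differences: -12 , -20 , -28
Second differences: -8 , -8
The second differences are constant (-8).
-28 − 8 = -36;  -72 − 36 = -108
-36 − 8 = -44;  -108 − 44 = -152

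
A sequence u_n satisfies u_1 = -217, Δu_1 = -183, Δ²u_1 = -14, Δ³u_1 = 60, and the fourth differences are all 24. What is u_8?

1148

Build the table forward from the leading diagonal:
Fourth differences: 24  24  24  24  24  24  24  24
Third differences: 60  84  108  132  156  180  204  228
Second differences: -14  46  130  238  370  526  706  910
First differences: -183  -197  -151  -21  217  587  1113  1819
u: -217  -400  -597  -748  -769  -552  35  1148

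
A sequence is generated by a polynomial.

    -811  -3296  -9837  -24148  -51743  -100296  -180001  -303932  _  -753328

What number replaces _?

-488403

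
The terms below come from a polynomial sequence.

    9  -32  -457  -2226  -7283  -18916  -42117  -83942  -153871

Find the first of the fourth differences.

Δ: -41, -425, -1769, -5057, -11633, -23201, -41825, -69929
Δ²: -384, -1344, -3288, -6576, -11568, -18624, -28104
Δ³: -960, -1944, -3288, -4992, -7056, -9480
Δ⁴: -984, -1344, -1704, -2064, -2424
Δ⁵: -360, -360, -360, -360

-984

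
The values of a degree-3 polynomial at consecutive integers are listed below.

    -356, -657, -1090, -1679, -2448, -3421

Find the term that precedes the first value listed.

D1: -301  -433  -589  -769  -973
D2: -132  -156  -180  -204
D3: -24  -24  -24
The third differences are constant at -24.
Work back: -132 + 24 = -108;  -301 + 108 = -193;  -356 + 193 = -163

-163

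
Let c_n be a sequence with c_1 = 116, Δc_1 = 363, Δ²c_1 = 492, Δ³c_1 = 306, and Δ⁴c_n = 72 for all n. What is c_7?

Build the table forward from the leading diagonal:
D4: 72, 72, 72, 72, 72, 72, 72
D3: 306, 378, 450, 522, 594, 666, 738
D2: 492, 798, 1176, 1626, 2148, 2742, 3408
D1: 363, 855, 1653, 2829, 4455, 6603, 9345
c: 116, 479, 1334, 2987, 5816, 10271, 16874

16874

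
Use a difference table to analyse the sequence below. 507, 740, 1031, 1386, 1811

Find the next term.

Δ: 233  291  355  425
Δ²: 58  64  70
Δ³: 6  6
Constant third difference = 6, so extend:
70 + 6 = 76;  425 + 76 = 501;  1811 + 501 = 2312

2312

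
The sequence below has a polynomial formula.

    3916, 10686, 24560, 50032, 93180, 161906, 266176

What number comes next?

418260

6770, 13874, 25472, 43148, 68726, 104270
7104, 11598, 17676, 25578, 35544
4494, 6078, 7902, 9966
1584, 1824, 2064
240, 240
Constant fifth difference = 240, so extend:
2064 + 240 = 2304;  9966 + 2304 = 12270;  35544 + 12270 = 47814;  104270 + 47814 = 152084;  266176 + 152084 = 418260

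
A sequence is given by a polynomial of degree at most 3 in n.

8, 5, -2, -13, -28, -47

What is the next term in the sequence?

-70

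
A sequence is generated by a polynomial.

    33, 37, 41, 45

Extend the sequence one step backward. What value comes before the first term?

29

D1: 4, 4, 4
The first differences are constant at 4.
Work back: 33 − 4 = 29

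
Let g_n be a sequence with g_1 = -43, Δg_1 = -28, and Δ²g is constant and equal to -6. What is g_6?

Build the table forward from the leading diagonal:
Δ²: -6, -6, -6, -6, -6, -6
Δ: -28, -34, -40, -46, -52, -58
g: -43, -71, -105, -145, -191, -243

-243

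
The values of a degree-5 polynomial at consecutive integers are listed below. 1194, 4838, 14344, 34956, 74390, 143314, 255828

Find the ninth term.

688066

First differences: 3644  9506  20612  39434  68924  112514
Second differences: 5862  11106  18822  29490  43590
Third differences: 5244  7716  10668  14100
Fourth differences: 2472  2952  3432
Fifth differences: 480  480
Constant fifth difference = 480, so extend:
3432 + 480 = 3912;  14100 + 3912 = 18012;  43590 + 18012 = 61602;  112514 + 61602 = 174116;  255828 + 174116 = 429944
3912 + 480 = 4392;  18012 + 4392 = 22404;  61602 + 22404 = 84006;  174116 + 84006 = 258122;  429944 + 258122 = 688066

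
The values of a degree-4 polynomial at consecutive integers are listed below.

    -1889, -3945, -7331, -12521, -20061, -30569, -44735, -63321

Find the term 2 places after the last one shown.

-117161

First differences: -2056, -3386, -5190, -7540, -10508, -14166, -18586
Second differences: -1330, -1804, -2350, -2968, -3658, -4420
Third differences: -474, -546, -618, -690, -762
Fourth differences: -72, -72, -72, -72
Constant fourth difference = -72, so extend:
-762 − 72 = -834;  -4420 − 834 = -5254;  -18586 − 5254 = -23840;  -63321 − 23840 = -87161
-834 − 72 = -906;  -5254 − 906 = -6160;  -23840 − 6160 = -30000;  -87161 − 30000 = -117161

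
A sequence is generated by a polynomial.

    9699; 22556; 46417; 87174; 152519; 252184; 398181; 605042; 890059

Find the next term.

First differences: 12857 , 23861 , 40757 , 65345 , 99665 , 145997 , 206861 , 285017
Second differences: 11004 , 16896 , 24588 , 34320 , 46332 , 60864 , 78156
Third differences: 5892 , 7692 , 9732 , 12012 , 14532 , 17292
Fourth differences: 1800 , 2040 , 2280 , 2520 , 2760
Fifth differences: 240 , 240 , 240 , 240
The fifth differences are constant (240).
2760 + 240 = 3000;  17292 + 3000 = 20292;  78156 + 20292 = 98448;  285017 + 98448 = 383465;  890059 + 383465 = 1273524

1273524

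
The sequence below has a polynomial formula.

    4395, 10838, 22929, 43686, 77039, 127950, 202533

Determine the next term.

308174

First differences: 6443 , 12091 , 20757 , 33353 , 50911 , 74583
Second differences: 5648 , 8666 , 12596 , 17558 , 23672
Third differences: 3018 , 3930 , 4962 , 6114
Fourth differences: 912 , 1032 , 1152
Fifth differences: 120 , 120
Constant fifth difference = 120, so extend:
1152 + 120 = 1272;  6114 + 1272 = 7386;  23672 + 7386 = 31058;  74583 + 31058 = 105641;  202533 + 105641 = 308174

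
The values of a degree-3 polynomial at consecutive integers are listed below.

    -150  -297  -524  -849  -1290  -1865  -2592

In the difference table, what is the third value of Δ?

D1: -147, -227, -325, -441, -575, -727
D2: -80, -98, -116, -134, -152
D3: -18, -18, -18, -18

-325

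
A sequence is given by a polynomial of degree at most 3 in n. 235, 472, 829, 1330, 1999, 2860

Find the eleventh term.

10885

First differences: 237 , 357 , 501 , 669 , 861
Second differences: 120 , 144 , 168 , 192
Third differences: 24 , 24 , 24
Constant third difference = 24, so extend:
192 + 24 = 216;  861 + 216 = 1077;  2860 + 1077 = 3937
216 + 24 = 240;  1077 + 240 = 1317;  3937 + 1317 = 5254
240 + 24 = 264;  1317 + 264 = 1581;  5254 + 1581 = 6835
264 + 24 = 288;  1581 + 288 = 1869;  6835 + 1869 = 8704
288 + 24 = 312;  1869 + 312 = 2181;  8704 + 2181 = 10885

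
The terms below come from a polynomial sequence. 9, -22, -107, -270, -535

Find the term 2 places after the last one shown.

-1467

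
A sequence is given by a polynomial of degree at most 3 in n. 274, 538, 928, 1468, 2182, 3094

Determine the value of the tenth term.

First differences: 264  390  540  714  912
Second differences: 126  150  174  198
Third differences: 24  24  24
Constant third difference = 24, so extend:
198 + 24 = 222;  912 + 222 = 1134;  3094 + 1134 = 4228
222 + 24 = 246;  1134 + 246 = 1380;  4228 + 1380 = 5608
246 + 24 = 270;  1380 + 270 = 1650;  5608 + 1650 = 7258
270 + 24 = 294;  1650 + 294 = 1944;  7258 + 1944 = 9202

9202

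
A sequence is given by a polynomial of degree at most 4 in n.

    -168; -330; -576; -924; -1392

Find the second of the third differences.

-18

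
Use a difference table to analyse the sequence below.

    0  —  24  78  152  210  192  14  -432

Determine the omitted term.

Using the last 7 terms:
First differences: 54  74  58  -18  -178  -446
Second differences: 20  -16  -76  -160  -268
Third differences: -36  -60  -84  -108
Fourth differences: -24  -24  -24
Constant fourth difference = -24.
Extend backward: -36 + 24 = -12;  20 + 12 = 32;  54 − 32 = 22;  24 − 22 = 2

2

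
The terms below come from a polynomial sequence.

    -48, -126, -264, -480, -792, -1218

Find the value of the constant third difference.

-18

D1: -78, -138, -216, -312, -426
D2: -60, -78, -96, -114
D3: -18, -18, -18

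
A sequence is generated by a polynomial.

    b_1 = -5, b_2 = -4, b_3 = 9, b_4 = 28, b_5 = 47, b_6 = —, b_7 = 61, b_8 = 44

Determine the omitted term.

60

Using the first 5 terms:
First differences: 1, 13, 19, 19
Second differences: 12, 6, 0
Third differences: -6, -6
Constant third difference = -6.
Extend forward: 0 − 6 = -6;  19 − 6 = 13;  47 + 13 = 60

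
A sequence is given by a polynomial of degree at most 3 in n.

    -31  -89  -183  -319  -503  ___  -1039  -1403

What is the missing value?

Using the first 5 terms:
Δ: -58, -94, -136, -184
Δ²: -36, -42, -48
Δ³: -6, -6
Constant third difference = -6.
Extend forward: -48 − 6 = -54;  -184 − 54 = -238;  -503 − 238 = -741

-741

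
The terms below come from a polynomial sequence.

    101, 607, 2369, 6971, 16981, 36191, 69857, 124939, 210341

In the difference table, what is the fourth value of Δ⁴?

1704

First differences: 506, 1762, 4602, 10010, 19210, 33666, 55082, 85402
Second differences: 1256, 2840, 5408, 9200, 14456, 21416, 30320
Third differences: 1584, 2568, 3792, 5256, 6960, 8904
Fourth differences: 984, 1224, 1464, 1704, 1944
Fifth differences: 240, 240, 240, 240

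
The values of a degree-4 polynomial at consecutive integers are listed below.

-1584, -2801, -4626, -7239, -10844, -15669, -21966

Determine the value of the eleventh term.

D1: -1217 , -1825 , -2613 , -3605 , -4825 , -6297
D2: -608 , -788 , -992 , -1220 , -1472
D3: -180 , -204 , -228 , -252
D4: -24 , -24 , -24
The fourth differences are constant (-24).
-252 − 24 = -276;  -1472 − 276 = -1748;  -6297 − 1748 = -8045;  -21966 − 8045 = -30011
-276 − 24 = -300;  -1748 − 300 = -2048;  -8045 − 2048 = -10093;  -30011 − 10093 = -40104
-300 − 24 = -324;  -2048 − 324 = -2372;  -10093 − 2372 = -12465;  -40104 − 12465 = -52569
-324 − 24 = -348;  -2372 − 348 = -2720;  -12465 − 2720 = -15185;  -52569 − 15185 = -67754

-67754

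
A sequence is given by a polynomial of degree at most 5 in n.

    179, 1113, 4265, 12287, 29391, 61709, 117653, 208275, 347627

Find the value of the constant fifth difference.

360

D1: 934, 3152, 8022, 17104, 32318, 55944, 90622, 139352
D2: 2218, 4870, 9082, 15214, 23626, 34678, 48730
D3: 2652, 4212, 6132, 8412, 11052, 14052
D4: 1560, 1920, 2280, 2640, 3000
D5: 360, 360, 360, 360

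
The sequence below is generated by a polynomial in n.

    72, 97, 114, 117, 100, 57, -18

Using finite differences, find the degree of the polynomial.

3

25, 17, 3, -17, -43, -75
-8, -14, -20, -26, -32
-6, -6, -6, -6
The third differences are constant, so the polynomial has degree 3.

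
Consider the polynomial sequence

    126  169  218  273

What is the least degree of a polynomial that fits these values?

2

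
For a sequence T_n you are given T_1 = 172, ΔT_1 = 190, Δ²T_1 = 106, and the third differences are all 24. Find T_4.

1084

Build the table forward from the leading diagonal:
D3: 24  24  24  24
D2: 106  130  154  178
D1: 190  296  426  580
T: 172  362  658  1084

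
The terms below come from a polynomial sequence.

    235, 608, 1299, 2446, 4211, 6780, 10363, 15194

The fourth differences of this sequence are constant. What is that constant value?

Δ: 373, 691, 1147, 1765, 2569, 3583, 4831
Δ²: 318, 456, 618, 804, 1014, 1248
Δ³: 138, 162, 186, 210, 234
Δ⁴: 24, 24, 24, 24

24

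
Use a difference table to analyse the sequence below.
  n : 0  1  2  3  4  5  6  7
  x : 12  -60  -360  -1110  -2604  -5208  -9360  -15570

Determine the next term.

Δ: -72  -300  -750  -1494  -2604  -4152  -6210
Δ²: -228  -450  -744  -1110  -1548  -2058
Δ³: -222  -294  -366  -438  -510
Δ⁴: -72  -72  -72  -72
Fourth differences constant at -72.
-510 − 72 = -582;  -2058 − 582 = -2640;  -6210 − 2640 = -8850;  -15570 − 8850 = -24420

-24420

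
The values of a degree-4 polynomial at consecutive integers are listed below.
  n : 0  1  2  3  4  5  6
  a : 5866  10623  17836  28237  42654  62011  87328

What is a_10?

271956

D1: 4757, 7213, 10401, 14417, 19357, 25317
D2: 2456, 3188, 4016, 4940, 5960
D3: 732, 828, 924, 1020
D4: 96, 96, 96
Constant fourth difference = 96, so extend:
1020 + 96 = 1116;  5960 + 1116 = 7076;  25317 + 7076 = 32393;  87328 + 32393 = 119721
1116 + 96 = 1212;  7076 + 1212 = 8288;  32393 + 8288 = 40681;  119721 + 40681 = 160402
1212 + 96 = 1308;  8288 + 1308 = 9596;  40681 + 9596 = 50277;  160402 + 50277 = 210679
1308 + 96 = 1404;  9596 + 1404 = 11000;  50277 + 11000 = 61277;  210679 + 61277 = 271956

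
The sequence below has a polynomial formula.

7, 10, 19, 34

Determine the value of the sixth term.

82

D1: 3, 9, 15
D2: 6, 6
Second differences constant at 6.
15 + 6 = 21;  34 + 21 = 55
21 + 6 = 27;  55 + 27 = 82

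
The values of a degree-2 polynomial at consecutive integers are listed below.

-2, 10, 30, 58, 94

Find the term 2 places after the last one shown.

190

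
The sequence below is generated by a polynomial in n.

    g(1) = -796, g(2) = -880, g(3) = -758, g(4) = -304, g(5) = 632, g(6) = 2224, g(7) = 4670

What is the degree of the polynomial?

Δ: -84, 122, 454, 936, 1592, 2446
Δ²: 206, 332, 482, 656, 854
Δ³: 126, 150, 174, 198
Δ⁴: 24, 24, 24
The fourth differences are constant, so the polynomial has degree 4.

4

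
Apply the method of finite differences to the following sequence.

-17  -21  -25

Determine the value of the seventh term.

D1: -4, -4
The first differences are constant (-4).
-25 − 4 = -29
-29 − 4 = -33
-33 − 4 = -37
-37 − 4 = -41

-41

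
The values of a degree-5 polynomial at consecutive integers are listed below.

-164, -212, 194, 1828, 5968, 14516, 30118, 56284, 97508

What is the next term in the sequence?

159388

Δ: -48, 406, 1634, 4140, 8548, 15602, 26166, 41224
Δ²: 454, 1228, 2506, 4408, 7054, 10564, 15058
Δ³: 774, 1278, 1902, 2646, 3510, 4494
Δ⁴: 504, 624, 744, 864, 984
Δ⁵: 120, 120, 120, 120
Fifth differences constant at 120.
984 + 120 = 1104;  4494 + 1104 = 5598;  15058 + 5598 = 20656;  41224 + 20656 = 61880;  97508 + 61880 = 159388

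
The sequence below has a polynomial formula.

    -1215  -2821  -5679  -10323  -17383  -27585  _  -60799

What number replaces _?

-41751

Using the first 6 terms:
D1: -1606  -2858  -4644  -7060  -10202
D2: -1252  -1786  -2416  -3142
D3: -534  -630  -726
D4: -96  -96
Constant fourth difference = -96.
Extend forward: -726 − 96 = -822;  -3142 − 822 = -3964;  -10202 − 3964 = -14166;  -27585 − 14166 = -41751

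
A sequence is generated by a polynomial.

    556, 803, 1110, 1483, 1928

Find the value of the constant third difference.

6

D1: 247, 307, 373, 445
D2: 60, 66, 72
D3: 6, 6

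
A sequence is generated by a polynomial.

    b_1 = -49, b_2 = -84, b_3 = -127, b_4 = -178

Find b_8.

-462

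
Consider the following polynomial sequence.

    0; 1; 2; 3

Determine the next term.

Δ: 1 , 1 , 1
The first differences are constant (1).
3 + 1 = 4

4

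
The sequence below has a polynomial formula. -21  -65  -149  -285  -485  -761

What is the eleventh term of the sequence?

First differences: -44, -84, -136, -200, -276
Second differences: -40, -52, -64, -76
Third differences: -12, -12, -12
Third differences constant at -12.
-76 − 12 = -88;  -276 − 88 = -364;  -761 − 364 = -1125
-88 − 12 = -100;  -364 − 100 = -464;  -1125 − 464 = -1589
-100 − 12 = -112;  -464 − 112 = -576;  -1589 − 576 = -2165
-112 − 12 = -124;  -576 − 124 = -700;  -2165 − 700 = -2865
-124 − 12 = -136;  -700 − 136 = -836;  -2865 − 836 = -3701

-3701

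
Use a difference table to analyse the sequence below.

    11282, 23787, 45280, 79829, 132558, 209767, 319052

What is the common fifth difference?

120

First differences: 12505, 21493, 34549, 52729, 77209, 109285
Second differences: 8988, 13056, 18180, 24480, 32076
Third differences: 4068, 5124, 6300, 7596
Fourth differences: 1056, 1176, 1296
Fifth differences: 120, 120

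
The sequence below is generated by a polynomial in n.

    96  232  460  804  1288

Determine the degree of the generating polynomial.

D1: 136, 228, 344, 484
D2: 92, 116, 140
D3: 24, 24
The third differences are constant, so the polynomial has degree 3.

3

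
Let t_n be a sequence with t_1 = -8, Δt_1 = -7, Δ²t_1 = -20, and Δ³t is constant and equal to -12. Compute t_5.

-204

Build the table forward from the leading diagonal:
Third differences: -12, -12, -12, -12, -12
Second differences: -20, -32, -44, -56, -68
First differences: -7, -27, -59, -103, -159
t: -8, -15, -42, -101, -204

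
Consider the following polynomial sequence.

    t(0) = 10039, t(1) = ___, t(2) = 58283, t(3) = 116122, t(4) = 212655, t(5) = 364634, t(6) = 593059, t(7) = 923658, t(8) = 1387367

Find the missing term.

26154

Using the last 7 terms:
Δ: 57839  96533  151979  228425  330599  463709
Δ²: 38694  55446  76446  102174  133110
Δ³: 16752  21000  25728  30936
Δ⁴: 4248  4728  5208
Δ⁵: 480  480
Constant fifth difference = 480.
Extend backward: 4248 − 480 = 3768;  16752 − 3768 = 12984;  38694 − 12984 = 25710;  57839 − 25710 = 32129;  58283 − 32129 = 26154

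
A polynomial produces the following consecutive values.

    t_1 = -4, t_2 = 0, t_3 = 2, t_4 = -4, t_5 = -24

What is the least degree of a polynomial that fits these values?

3

D1: 4, 2, -6, -20
D2: -2, -8, -14
D3: -6, -6
The third differences are constant, so the polynomial has degree 3.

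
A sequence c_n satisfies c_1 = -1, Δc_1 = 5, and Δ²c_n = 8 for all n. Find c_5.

67

Build the table forward from the leading diagonal:
D2: 8  8  8  8  8
D1: 5  13  21  29  37
c: -1  4  17  38  67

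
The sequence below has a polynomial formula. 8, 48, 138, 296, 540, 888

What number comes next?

1358

First differences: 40, 90, 158, 244, 348
Second differences: 50, 68, 86, 104
Third differences: 18, 18, 18
Third differences constant at 18.
104 + 18 = 122;  348 + 122 = 470;  888 + 470 = 1358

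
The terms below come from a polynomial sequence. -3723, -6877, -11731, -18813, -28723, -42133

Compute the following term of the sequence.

D1: -3154, -4854, -7082, -9910, -13410
D2: -1700, -2228, -2828, -3500
D3: -528, -600, -672
D4: -72, -72
Fourth differences constant at -72.
-672 − 72 = -744;  -3500 − 744 = -4244;  -13410 − 4244 = -17654;  -42133 − 17654 = -59787

-59787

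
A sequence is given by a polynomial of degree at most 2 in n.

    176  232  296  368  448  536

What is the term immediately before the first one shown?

128

56  64  72  80  88
8  8  8  8
The second differences are constant at 8.
Work back: 56 − 8 = 48;  176 − 48 = 128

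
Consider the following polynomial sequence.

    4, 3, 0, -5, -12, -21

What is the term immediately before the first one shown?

3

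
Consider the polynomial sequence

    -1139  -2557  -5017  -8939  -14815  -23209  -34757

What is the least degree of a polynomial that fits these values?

4

D1: -1418, -2460, -3922, -5876, -8394, -11548
D2: -1042, -1462, -1954, -2518, -3154
D3: -420, -492, -564, -636
D4: -72, -72, -72
The fourth differences are constant, so the polynomial has degree 4.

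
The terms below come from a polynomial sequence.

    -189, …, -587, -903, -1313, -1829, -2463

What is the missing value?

Using the last 5 terms:
First differences: -316  -410  -516  -634
Second differences: -94  -106  -118
Third differences: -12  -12
Constant third difference = -12.
Extend backward: -94 + 12 = -82;  -316 + 82 = -234;  -587 + 234 = -353

-353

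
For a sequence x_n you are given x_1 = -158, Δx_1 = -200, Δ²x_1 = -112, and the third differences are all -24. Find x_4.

Build the table forward from the leading diagonal:
D3: -24, -24, -24, -24
D2: -112, -136, -160, -184
D1: -200, -312, -448, -608
x: -158, -358, -670, -1118

-1118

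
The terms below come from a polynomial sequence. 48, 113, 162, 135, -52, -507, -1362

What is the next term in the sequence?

-2773

Δ: 65, 49, -27, -187, -455, -855
Δ²: -16, -76, -160, -268, -400
Δ³: -60, -84, -108, -132
Δ⁴: -24, -24, -24
Fourth differences constant at -24.
-132 − 24 = -156;  -400 − 156 = -556;  -855 − 556 = -1411;  -1362 − 1411 = -2773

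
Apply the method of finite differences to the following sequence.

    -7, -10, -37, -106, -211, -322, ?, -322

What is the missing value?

Using the first 6 terms:
First differences: -3, -27, -69, -105, -111
Second differences: -24, -42, -36, -6
Third differences: -18, 6, 30
Fourth differences: 24, 24
Constant fourth difference = 24.
Extend forward: 30 + 24 = 54;  -6 + 54 = 48;  -111 + 48 = -63;  -322 − 63 = -385

-385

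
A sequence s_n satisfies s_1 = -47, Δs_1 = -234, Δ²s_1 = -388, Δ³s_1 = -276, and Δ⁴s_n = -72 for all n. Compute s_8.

Build the table forward from the leading diagonal:
Δ⁴: -72  -72  -72  -72  -72  -72  -72  -72
Δ³: -276  -348  -420  -492  -564  -636  -708  -780
Δ²: -388  -664  -1012  -1432  -1924  -2488  -3124  -3832
Δ: -234  -622  -1286  -2298  -3730  -5654  -8142  -11266
s: -47  -281  -903  -2189  -4487  -8217  -13871  -22013

-22013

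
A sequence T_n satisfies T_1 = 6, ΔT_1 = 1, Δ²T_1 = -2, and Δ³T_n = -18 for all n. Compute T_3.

Build the table forward from the leading diagonal:
Third differences: -18  -18  -18
Second differences: -2  -20  -38
First differences: 1  -1  -21
T: 6  7  6

6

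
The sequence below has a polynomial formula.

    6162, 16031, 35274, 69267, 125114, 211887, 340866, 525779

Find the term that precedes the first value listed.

1779

First differences: 9869  19243  33993  55847  86773  128979  184913
Second differences: 9374  14750  21854  30926  42206  55934
Third differences: 5376  7104  9072  11280  13728
Fourth differences: 1728  1968  2208  2448
Fifth differences: 240  240  240
The fifth differences are constant at 240.
Work back: 1728 − 240 = 1488;  5376 − 1488 = 3888;  9374 − 3888 = 5486;  9869 − 5486 = 4383;  6162 − 4383 = 1779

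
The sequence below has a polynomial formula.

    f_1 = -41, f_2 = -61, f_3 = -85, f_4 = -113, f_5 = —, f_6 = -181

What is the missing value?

-145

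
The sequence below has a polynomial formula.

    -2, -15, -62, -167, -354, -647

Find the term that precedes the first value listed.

D1: -13  -47  -105  -187  -293
D2: -34  -58  -82  -106
D3: -24  -24  -24
The third differences are constant at -24.
Work back: -34 + 24 = -10;  -13 + 10 = -3;  -2 + 3 = 1

1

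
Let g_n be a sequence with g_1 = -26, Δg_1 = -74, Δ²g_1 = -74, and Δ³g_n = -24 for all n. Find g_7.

-2060

Build the table forward from the leading diagonal:
D3: -24, -24, -24, -24, -24, -24, -24
D2: -74, -98, -122, -146, -170, -194, -218
D1: -74, -148, -246, -368, -514, -684, -878
g: -26, -100, -248, -494, -862, -1376, -2060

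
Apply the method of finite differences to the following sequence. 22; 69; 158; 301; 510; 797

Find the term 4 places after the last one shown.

Δ: 47, 89, 143, 209, 287
Δ²: 42, 54, 66, 78
Δ³: 12, 12, 12
Third differences constant at 12.
78 + 12 = 90;  287 + 90 = 377;  797 + 377 = 1174
90 + 12 = 102;  377 + 102 = 479;  1174 + 479 = 1653
102 + 12 = 114;  479 + 114 = 593;  1653 + 593 = 2246
114 + 12 = 126;  593 + 126 = 719;  2246 + 719 = 2965

2965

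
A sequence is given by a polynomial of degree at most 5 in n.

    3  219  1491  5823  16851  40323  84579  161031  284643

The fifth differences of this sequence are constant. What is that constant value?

480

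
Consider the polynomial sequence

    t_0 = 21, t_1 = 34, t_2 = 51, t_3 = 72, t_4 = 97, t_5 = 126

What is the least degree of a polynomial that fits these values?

D1: 13, 17, 21, 25, 29
D2: 4, 4, 4, 4
The second differences are constant, so the polynomial has degree 2.

2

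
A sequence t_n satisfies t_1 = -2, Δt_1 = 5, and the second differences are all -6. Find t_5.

-18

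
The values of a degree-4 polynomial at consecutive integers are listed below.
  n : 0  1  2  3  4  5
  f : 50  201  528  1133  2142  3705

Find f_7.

9213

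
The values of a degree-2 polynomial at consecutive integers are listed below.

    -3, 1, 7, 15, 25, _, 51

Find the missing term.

37

Using the first 5 terms:
First differences: 4  6  8  10
Second differences: 2  2  2
Constant second difference = 2.
Extend forward: 10 + 2 = 12;  25 + 12 = 37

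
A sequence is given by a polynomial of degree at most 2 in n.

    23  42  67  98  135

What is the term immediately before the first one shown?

10

First differences: 19  25  31  37
Second differences: 6  6  6
The second differences are constant at 6.
Work back: 19 − 6 = 13;  23 − 13 = 10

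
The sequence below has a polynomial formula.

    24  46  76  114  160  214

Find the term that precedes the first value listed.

10

Δ: 22, 30, 38, 46, 54
Δ²: 8, 8, 8, 8
The second differences are constant at 8.
Work back: 22 − 8 = 14;  24 − 14 = 10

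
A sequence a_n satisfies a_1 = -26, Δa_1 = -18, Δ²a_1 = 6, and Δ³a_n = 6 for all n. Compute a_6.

4

Build the table forward from the leading diagonal:
Δ³: 6, 6, 6, 6, 6, 6
Δ²: 6, 12, 18, 24, 30, 36
Δ: -18, -12, 0, 18, 42, 72
a: -26, -44, -56, -56, -38, 4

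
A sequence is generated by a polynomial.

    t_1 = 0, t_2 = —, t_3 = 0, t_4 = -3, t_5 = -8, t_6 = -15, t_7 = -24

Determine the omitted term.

Using the last 5 terms:
-3  -5  -7  -9
-2  -2  -2
Constant second difference = -2.
Extend backward: -3 + 2 = -1;  0 + 1 = 1

1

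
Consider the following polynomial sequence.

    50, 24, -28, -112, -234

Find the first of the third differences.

-6

Δ: -26, -52, -84, -122
Δ²: -26, -32, -38
Δ³: -6, -6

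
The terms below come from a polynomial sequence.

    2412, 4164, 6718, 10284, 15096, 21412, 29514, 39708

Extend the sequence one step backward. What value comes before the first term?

1276

D1: 1752, 2554, 3566, 4812, 6316, 8102, 10194
D2: 802, 1012, 1246, 1504, 1786, 2092
D3: 210, 234, 258, 282, 306
D4: 24, 24, 24, 24
The fourth differences are constant at 24.
Work back: 210 − 24 = 186;  802 − 186 = 616;  1752 − 616 = 1136;  2412 − 1136 = 1276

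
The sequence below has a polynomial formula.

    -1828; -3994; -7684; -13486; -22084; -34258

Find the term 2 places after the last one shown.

Δ: -2166, -3690, -5802, -8598, -12174
Δ²: -1524, -2112, -2796, -3576
Δ³: -588, -684, -780
Δ⁴: -96, -96
Constant fourth difference = -96, so extend:
-780 − 96 = -876;  -3576 − 876 = -4452;  -12174 − 4452 = -16626;  -34258 − 16626 = -50884
-876 − 96 = -972;  -4452 − 972 = -5424;  -16626 − 5424 = -22050;  -50884 − 22050 = -72934

-72934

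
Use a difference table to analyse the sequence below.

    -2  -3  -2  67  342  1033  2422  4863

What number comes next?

-1, 1, 69, 275, 691, 1389, 2441
2, 68, 206, 416, 698, 1052
66, 138, 210, 282, 354
72, 72, 72, 72
Constant fourth difference = 72, so extend:
354 + 72 = 426;  1052 + 426 = 1478;  2441 + 1478 = 3919;  4863 + 3919 = 8782

8782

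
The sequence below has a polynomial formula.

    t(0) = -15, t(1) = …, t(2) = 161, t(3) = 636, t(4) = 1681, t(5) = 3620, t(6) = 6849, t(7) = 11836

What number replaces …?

4

Using the last 6 terms:
475  1045  1939  3229  4987
570  894  1290  1758
324  396  468
72  72
Constant fourth difference = 72.
Extend backward: 324 − 72 = 252;  570 − 252 = 318;  475 − 318 = 157;  161 − 157 = 4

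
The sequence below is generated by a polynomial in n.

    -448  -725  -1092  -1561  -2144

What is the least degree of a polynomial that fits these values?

D1: -277, -367, -469, -583
D2: -90, -102, -114
D3: -12, -12
The third differences are constant, so the polynomial has degree 3.

3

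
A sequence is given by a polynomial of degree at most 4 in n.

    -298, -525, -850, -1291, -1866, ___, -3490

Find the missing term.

-2593

Using the first 5 terms:
Δ: -227  -325  -441  -575
Δ²: -98  -116  -134
Δ³: -18  -18
Constant third difference = -18.
Extend forward: -134 − 18 = -152;  -575 − 152 = -727;  -1866 − 727 = -2593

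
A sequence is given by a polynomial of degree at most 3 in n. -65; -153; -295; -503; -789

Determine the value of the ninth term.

-2953

-88  -142  -208  -286
-54  -66  -78
-12  -12
The third differences are constant (-12).
-78 − 12 = -90;  -286 − 90 = -376;  -789 − 376 = -1165
-90 − 12 = -102;  -376 − 102 = -478;  -1165 − 478 = -1643
-102 − 12 = -114;  -478 − 114 = -592;  -1643 − 592 = -2235
-114 − 12 = -126;  -592 − 126 = -718;  -2235 − 718 = -2953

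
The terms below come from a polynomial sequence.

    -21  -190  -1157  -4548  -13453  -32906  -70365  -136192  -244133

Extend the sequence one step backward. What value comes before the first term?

First differences: -169, -967, -3391, -8905, -19453, -37459, -65827, -107941
Second differences: -798, -2424, -5514, -10548, -18006, -28368, -42114
Third differences: -1626, -3090, -5034, -7458, -10362, -13746
Fourth differences: -1464, -1944, -2424, -2904, -3384
Fifth differences: -480, -480, -480, -480
The fifth differences are constant at -480.
Work back: -1464 + 480 = -984;  -1626 + 984 = -642;  -798 + 642 = -156;  -169 + 156 = -13;  -21 + 13 = -8

-8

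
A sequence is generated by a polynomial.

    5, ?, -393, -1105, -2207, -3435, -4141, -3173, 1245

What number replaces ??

-71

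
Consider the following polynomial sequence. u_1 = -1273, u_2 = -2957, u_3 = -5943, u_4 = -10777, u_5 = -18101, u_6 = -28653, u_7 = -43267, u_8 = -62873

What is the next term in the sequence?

-1684, -2986, -4834, -7324, -10552, -14614, -19606
-1302, -1848, -2490, -3228, -4062, -4992
-546, -642, -738, -834, -930
-96, -96, -96, -96
The fourth differences are constant (-96).
-930 − 96 = -1026;  -4992 − 1026 = -6018;  -19606 − 6018 = -25624;  -62873 − 25624 = -88497

-88497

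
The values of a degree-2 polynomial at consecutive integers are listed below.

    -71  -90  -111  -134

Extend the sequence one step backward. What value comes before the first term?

First differences: -19  -21  -23
Second differences: -2  -2
The second differences are constant at -2.
Work back: -19 + 2 = -17;  -71 + 17 = -54

-54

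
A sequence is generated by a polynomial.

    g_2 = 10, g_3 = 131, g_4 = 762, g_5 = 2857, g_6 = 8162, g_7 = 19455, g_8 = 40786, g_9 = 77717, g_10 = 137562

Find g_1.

D1: 121, 631, 2095, 5305, 11293, 21331, 36931, 59845
D2: 510, 1464, 3210, 5988, 10038, 15600, 22914
D3: 954, 1746, 2778, 4050, 5562, 7314
D4: 792, 1032, 1272, 1512, 1752
D5: 240, 240, 240, 240
The fifth differences are constant at 240.
Work back: 792 − 240 = 552;  954 − 552 = 402;  510 − 402 = 108;  121 − 108 = 13;  10 − 13 = -3

-3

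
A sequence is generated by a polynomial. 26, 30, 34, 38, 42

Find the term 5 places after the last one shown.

First differences: 4, 4, 4, 4
The first differences are constant (4).
42 + 4 = 46
46 + 4 = 50
50 + 4 = 54
54 + 4 = 58
58 + 4 = 62

62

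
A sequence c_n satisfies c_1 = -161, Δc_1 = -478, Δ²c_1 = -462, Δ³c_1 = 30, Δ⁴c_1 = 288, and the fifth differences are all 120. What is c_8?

Build the table forward from the leading diagonal:
Fifth differences: 120  120  120  120  120  120  120  120
Fourth differences: 288  408  528  648  768  888  1008  1128
Third differences: 30  318  726  1254  1902  2670  3558  4566
Second differences: -462  -432  -114  612  1866  3768  6438  9996
First differences: -478  -940  -1372  -1486  -874  992  4760  11198
c: -161  -639  -1579  -2951  -4437  -5311  -4319  441

441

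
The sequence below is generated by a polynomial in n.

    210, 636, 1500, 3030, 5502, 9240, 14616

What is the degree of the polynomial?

4

Δ: 426, 864, 1530, 2472, 3738, 5376
Δ²: 438, 666, 942, 1266, 1638
Δ³: 228, 276, 324, 372
Δ⁴: 48, 48, 48
The fourth differences are constant, so the polynomial has degree 4.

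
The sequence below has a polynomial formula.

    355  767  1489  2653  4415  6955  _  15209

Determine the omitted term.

10477

Using the first 6 terms:
Δ: 412  722  1164  1762  2540
Δ²: 310  442  598  778
Δ³: 132  156  180
Δ⁴: 24  24
Constant fourth difference = 24.
Extend forward: 180 + 24 = 204;  778 + 204 = 982;  2540 + 982 = 3522;  6955 + 3522 = 10477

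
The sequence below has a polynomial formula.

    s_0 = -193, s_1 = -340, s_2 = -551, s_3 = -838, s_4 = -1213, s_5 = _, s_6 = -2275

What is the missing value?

-1688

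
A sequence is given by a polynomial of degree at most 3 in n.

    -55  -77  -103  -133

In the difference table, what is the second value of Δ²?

-4

First differences: -22, -26, -30
Second differences: -4, -4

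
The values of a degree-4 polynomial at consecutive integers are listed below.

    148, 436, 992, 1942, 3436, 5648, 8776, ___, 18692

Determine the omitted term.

13042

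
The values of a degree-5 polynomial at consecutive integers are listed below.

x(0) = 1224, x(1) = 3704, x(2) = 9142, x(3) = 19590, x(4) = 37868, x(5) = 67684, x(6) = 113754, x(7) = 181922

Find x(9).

First differences: 2480, 5438, 10448, 18278, 29816, 46070, 68168
Second differences: 2958, 5010, 7830, 11538, 16254, 22098
Third differences: 2052, 2820, 3708, 4716, 5844
Fourth differences: 768, 888, 1008, 1128
Fifth differences: 120, 120, 120
Constant fifth difference = 120, so extend:
1128 + 120 = 1248;  5844 + 1248 = 7092;  22098 + 7092 = 29190;  68168 + 29190 = 97358;  181922 + 97358 = 279280
1248 + 120 = 1368;  7092 + 1368 = 8460;  29190 + 8460 = 37650;  97358 + 37650 = 135008;  279280 + 135008 = 414288

414288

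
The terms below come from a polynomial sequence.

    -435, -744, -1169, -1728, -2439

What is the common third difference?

-18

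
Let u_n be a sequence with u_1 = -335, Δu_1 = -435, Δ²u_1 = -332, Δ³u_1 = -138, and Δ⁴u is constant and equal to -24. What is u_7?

Build the table forward from the leading diagonal:
Fourth differences: -24, -24, -24, -24, -24, -24, -24
Third differences: -138, -162, -186, -210, -234, -258, -282
Second differences: -332, -470, -632, -818, -1028, -1262, -1520
First differences: -435, -767, -1237, -1869, -2687, -3715, -4977
u: -335, -770, -1537, -2774, -4643, -7330, -11045

-11045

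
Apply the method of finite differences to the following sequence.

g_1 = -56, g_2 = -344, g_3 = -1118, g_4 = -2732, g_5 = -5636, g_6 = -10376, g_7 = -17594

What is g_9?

Δ: -288 , -774 , -1614 , -2904 , -4740 , -7218
Δ²: -486 , -840 , -1290 , -1836 , -2478
Δ³: -354 , -450 , -546 , -642
Δ⁴: -96 , -96 , -96
The fourth differences are constant (-96).
-642 − 96 = -738;  -2478 − 738 = -3216;  -7218 − 3216 = -10434;  -17594 − 10434 = -28028
-738 − 96 = -834;  -3216 − 834 = -4050;  -10434 − 4050 = -14484;  -28028 − 14484 = -42512

-42512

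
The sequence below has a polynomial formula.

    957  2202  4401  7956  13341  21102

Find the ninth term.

D1: 1245 , 2199 , 3555 , 5385 , 7761
D2: 954 , 1356 , 1830 , 2376
D3: 402 , 474 , 546
D4: 72 , 72
Fourth differences constant at 72.
546 + 72 = 618;  2376 + 618 = 2994;  7761 + 2994 = 10755;  21102 + 10755 = 31857
618 + 72 = 690;  2994 + 690 = 3684;  10755 + 3684 = 14439;  31857 + 14439 = 46296
690 + 72 = 762;  3684 + 762 = 4446;  14439 + 4446 = 18885;  46296 + 18885 = 65181

65181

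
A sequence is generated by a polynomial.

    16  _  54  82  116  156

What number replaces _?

Using the last 4 terms:
Δ: 28  34  40
Δ²: 6  6
Constant second difference = 6.
Extend backward: 28 − 6 = 22;  54 − 22 = 32

32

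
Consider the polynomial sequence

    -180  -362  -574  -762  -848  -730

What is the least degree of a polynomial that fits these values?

-182, -212, -188, -86, 118
-30, 24, 102, 204
54, 78, 102
24, 24
The fourth differences are constant, so the polynomial has degree 4.

4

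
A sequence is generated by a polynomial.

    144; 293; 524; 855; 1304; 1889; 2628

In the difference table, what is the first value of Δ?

149

First differences: 149, 231, 331, 449, 585, 739
Second differences: 82, 100, 118, 136, 154
Third differences: 18, 18, 18, 18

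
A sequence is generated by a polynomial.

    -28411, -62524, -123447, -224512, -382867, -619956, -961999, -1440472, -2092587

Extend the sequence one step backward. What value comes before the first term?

-11112

D1: -34113  -60923  -101065  -158355  -237089  -342043  -478473  -652115
D2: -26810  -40142  -57290  -78734  -104954  -136430  -173642
D3: -13332  -17148  -21444  -26220  -31476  -37212
D4: -3816  -4296  -4776  -5256  -5736
D5: -480  -480  -480  -480
The fifth differences are constant at -480.
Work back: -3816 + 480 = -3336;  -13332 + 3336 = -9996;  -26810 + 9996 = -16814;  -34113 + 16814 = -17299;  -28411 + 17299 = -11112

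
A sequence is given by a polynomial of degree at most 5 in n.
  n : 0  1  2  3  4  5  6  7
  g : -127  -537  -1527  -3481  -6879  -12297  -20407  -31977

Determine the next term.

-47871

-410  -990  -1954  -3398  -5418  -8110  -11570
-580  -964  -1444  -2020  -2692  -3460
-384  -480  -576  -672  -768
-96  -96  -96  -96
The fourth differences are constant (-96).
-768 − 96 = -864;  -3460 − 864 = -4324;  -11570 − 4324 = -15894;  -31977 − 15894 = -47871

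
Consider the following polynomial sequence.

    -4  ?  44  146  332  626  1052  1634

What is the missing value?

2

Using the last 6 terms:
102  186  294  426  582
84  108  132  156
24  24  24
Constant third difference = 24.
Extend backward: 84 − 24 = 60;  102 − 60 = 42;  44 − 42 = 2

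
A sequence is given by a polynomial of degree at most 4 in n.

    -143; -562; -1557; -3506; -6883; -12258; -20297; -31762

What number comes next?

-47511

First differences: -419, -995, -1949, -3377, -5375, -8039, -11465
Second differences: -576, -954, -1428, -1998, -2664, -3426
Third differences: -378, -474, -570, -666, -762
Fourth differences: -96, -96, -96, -96
The fourth differences are constant (-96).
-762 − 96 = -858;  -3426 − 858 = -4284;  -11465 − 4284 = -15749;  -31762 − 15749 = -47511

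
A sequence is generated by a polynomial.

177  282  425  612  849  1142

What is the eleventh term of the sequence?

3657

105  143  187  237  293
38  44  50  56
6  6  6
The third differences are constant (6).
56 + 6 = 62;  293 + 62 = 355;  1142 + 355 = 1497
62 + 6 = 68;  355 + 68 = 423;  1497 + 423 = 1920
68 + 6 = 74;  423 + 74 = 497;  1920 + 497 = 2417
74 + 6 = 80;  497 + 80 = 577;  2417 + 577 = 2994
80 + 6 = 86;  577 + 86 = 663;  2994 + 663 = 3657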